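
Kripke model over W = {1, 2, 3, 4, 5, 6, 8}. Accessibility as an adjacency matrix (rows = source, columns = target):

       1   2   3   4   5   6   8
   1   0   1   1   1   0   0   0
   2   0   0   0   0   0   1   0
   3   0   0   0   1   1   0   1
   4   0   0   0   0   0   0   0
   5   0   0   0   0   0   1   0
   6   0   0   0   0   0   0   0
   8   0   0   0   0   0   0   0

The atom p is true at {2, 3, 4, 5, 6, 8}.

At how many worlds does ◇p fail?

3

1: successors {2, 3, 4}; p there: 2:T, 3:T, 4:T. ✓
2: successors {6}; p there: 6:T. ✓
3: successors {4, 5, 8}; p there: 4:T, 5:T, 8:T. ✓
4: no successors, so ◇p fails. ✗
5: successors {6}; p there: 6:T. ✓
6: no successors, so ◇p fails. ✗
8: no successors, so ◇p fails. ✗
Satisfying worlds: {1, 2, 3, 5}.
So ◇p fails at the other 3 worlds.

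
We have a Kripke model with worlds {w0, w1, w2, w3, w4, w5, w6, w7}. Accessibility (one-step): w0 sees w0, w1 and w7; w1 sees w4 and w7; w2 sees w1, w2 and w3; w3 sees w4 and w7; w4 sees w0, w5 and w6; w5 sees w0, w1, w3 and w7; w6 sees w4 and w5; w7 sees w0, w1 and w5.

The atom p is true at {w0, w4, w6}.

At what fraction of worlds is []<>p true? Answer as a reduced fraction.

w0: successors {w0, w1, w7}; <>p there: w0:T, w1:T, w7:T. ✓
w1: successors {w4, w7}; <>p there: w4:T, w7:T. ✓
w2: successors {w1, w2, w3}; <>p there: w1:T, w2:F, w3:T. ✗
w3: successors {w4, w7}; <>p there: w4:T, w7:T. ✓
w4: successors {w0, w5, w6}; <>p there: w0:T, w5:T, w6:T. ✓
w5: successors {w0, w1, w3, w7}; <>p there: w0:T, w1:T, w3:T, w7:T. ✓
w6: successors {w4, w5}; <>p there: w4:T, w5:T. ✓
w7: successors {w0, w1, w5}; <>p there: w0:T, w1:T, w5:T. ✓
That's 7 of 8 worlds, so 7/8.

7/8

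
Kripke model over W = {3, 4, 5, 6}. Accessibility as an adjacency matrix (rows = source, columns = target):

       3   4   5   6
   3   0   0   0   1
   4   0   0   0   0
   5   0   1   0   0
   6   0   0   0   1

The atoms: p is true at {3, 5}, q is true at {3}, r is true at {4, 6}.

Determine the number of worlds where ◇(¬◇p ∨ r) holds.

3: successors {6}; ¬◇p ∨ r there: 6:T. ✓
4: no successors, so ◇(¬◇p ∨ r) fails. ✗
5: successors {4}; ¬◇p ∨ r there: 4:T. ✓
6: successors {6}; ¬◇p ∨ r there: 6:T. ✓
Satisfying worlds: {3, 5, 6}.

3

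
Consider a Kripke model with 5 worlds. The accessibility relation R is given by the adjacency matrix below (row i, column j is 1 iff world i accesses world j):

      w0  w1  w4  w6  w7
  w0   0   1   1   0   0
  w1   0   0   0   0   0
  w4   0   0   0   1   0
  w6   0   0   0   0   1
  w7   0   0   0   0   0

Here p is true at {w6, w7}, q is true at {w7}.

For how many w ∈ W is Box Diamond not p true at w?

2

w0: successors {w1, w4}; Diamond not p there: w1:F, w4:F. ✗
w1: no successors, so Box Diamond not p holds vacuously. ✓
w4: successors {w6}; Diamond not p there: w6:F. ✗
w6: successors {w7}; Diamond not p there: w7:F. ✗
w7: no successors, so Box Diamond not p holds vacuously. ✓
Satisfying worlds: {w1, w7}.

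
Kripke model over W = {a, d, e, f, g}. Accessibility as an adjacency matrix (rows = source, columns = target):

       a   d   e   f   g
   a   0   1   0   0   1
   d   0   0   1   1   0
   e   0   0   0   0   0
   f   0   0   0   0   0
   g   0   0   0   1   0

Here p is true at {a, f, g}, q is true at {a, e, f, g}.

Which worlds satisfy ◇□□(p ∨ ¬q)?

a: successors {d, g}; □□(p ∨ ¬q) there: d:T, g:T. ✓
d: successors {e, f}; □□(p ∨ ¬q) there: e:T, f:T. ✓
e: no successors, so ◇□□(p ∨ ¬q) fails. ✗
f: no successors, so ◇□□(p ∨ ¬q) fails. ✗
g: successors {f}; □□(p ∨ ¬q) there: f:T. ✓

{a, d, g}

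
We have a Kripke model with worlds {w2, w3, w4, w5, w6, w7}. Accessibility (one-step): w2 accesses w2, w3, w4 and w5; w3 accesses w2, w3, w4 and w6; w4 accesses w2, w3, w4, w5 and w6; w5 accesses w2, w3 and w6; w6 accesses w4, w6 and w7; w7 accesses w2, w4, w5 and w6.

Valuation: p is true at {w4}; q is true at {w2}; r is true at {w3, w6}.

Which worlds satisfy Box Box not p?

w2: successors {w2, w3, w4, w5}; Box not p there: w2:F, w3:F, w4:F, w5:T. ✗
w3: successors {w2, w3, w4, w6}; Box not p there: w2:F, w3:F, w4:F, w6:F. ✗
w4: successors {w2, w3, w4, w5, w6}; Box not p there: w2:F, w3:F, w4:F, w5:T, w6:F. ✗
w5: successors {w2, w3, w6}; Box not p there: w2:F, w3:F, w6:F. ✗
w6: successors {w4, w6, w7}; Box not p there: w4:F, w6:F, w7:F. ✗
w7: successors {w2, w4, w5, w6}; Box not p there: w2:F, w4:F, w5:T, w6:F. ✗

∅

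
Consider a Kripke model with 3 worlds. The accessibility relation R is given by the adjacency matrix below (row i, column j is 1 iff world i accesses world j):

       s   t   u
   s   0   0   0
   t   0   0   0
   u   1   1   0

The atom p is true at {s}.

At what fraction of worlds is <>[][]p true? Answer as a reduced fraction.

1/3

s: no successors, so <>[][]p fails. ✗
t: no successors, so <>[][]p fails. ✗
u: successors {s, t}; [][]p there: s:T, t:T. ✓
That's 1 of 3 worlds, so 1/3.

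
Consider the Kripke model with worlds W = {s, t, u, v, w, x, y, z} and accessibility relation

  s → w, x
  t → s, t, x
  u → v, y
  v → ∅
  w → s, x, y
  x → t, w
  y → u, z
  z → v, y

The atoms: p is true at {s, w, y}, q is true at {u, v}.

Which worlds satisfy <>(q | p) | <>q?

s: <>(q | p) is T, <>q is F. ✓
t: <>(q | p) is T, <>q is F. ✓
u: <>(q | p) is T, <>q is T. ✓
v: <>(q | p) is F, <>q is F. ✗
w: <>(q | p) is T, <>q is F. ✓
x: <>(q | p) is T, <>q is F. ✓
y: <>(q | p) is T, <>q is T. ✓
z: <>(q | p) is T, <>q is T. ✓

{s, t, u, w, x, y, z}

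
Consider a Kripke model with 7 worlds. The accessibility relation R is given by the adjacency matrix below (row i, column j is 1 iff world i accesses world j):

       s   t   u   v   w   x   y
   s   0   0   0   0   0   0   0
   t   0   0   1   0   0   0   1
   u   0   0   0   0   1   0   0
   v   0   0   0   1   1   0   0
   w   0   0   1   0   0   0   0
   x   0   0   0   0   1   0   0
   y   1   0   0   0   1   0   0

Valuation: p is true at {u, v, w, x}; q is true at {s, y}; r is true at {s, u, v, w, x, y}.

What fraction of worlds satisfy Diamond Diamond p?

6/7

s: no successors, so Diamond Diamond p fails. ✗
t: successors {u, y}; Diamond p there: u:T, y:T. ✓
u: successors {w}; Diamond p there: w:T. ✓
v: successors {v, w}; Diamond p there: v:T, w:T. ✓
w: successors {u}; Diamond p there: u:T. ✓
x: successors {w}; Diamond p there: w:T. ✓
y: successors {s, w}; Diamond p there: s:F, w:T. ✓
That's 6 of 7 worlds, so 6/7.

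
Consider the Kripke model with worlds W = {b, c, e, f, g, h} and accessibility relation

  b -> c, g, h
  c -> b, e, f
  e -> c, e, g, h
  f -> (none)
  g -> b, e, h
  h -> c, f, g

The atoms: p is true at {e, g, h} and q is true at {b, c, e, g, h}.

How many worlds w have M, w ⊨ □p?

b: successors {c, g, h}; p there: c:F, g:T, h:T. ✗
c: successors {b, e, f}; p there: b:F, e:T, f:F. ✗
e: successors {c, e, g, h}; p there: c:F, e:T, g:T, h:T. ✗
f: no successors, so □p holds vacuously. ✓
g: successors {b, e, h}; p there: b:F, e:T, h:T. ✗
h: successors {c, f, g}; p there: c:F, f:F, g:T. ✗
Satisfying worlds: {f}.

1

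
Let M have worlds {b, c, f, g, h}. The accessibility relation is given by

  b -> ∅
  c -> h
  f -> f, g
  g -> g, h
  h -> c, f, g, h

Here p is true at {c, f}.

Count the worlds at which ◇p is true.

2

b: no successors, so ◇p fails. ✗
c: successors {h}; p there: h:F. ✗
f: successors {f, g}; p there: f:T, g:F. ✓
g: successors {g, h}; p there: g:F, h:F. ✗
h: successors {c, f, g, h}; p there: c:T, f:T, g:F, h:F. ✓
Satisfying worlds: {f, h}.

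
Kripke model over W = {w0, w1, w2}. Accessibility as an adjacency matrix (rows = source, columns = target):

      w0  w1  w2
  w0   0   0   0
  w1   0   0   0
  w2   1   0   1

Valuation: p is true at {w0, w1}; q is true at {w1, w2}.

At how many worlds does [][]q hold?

w0: no successors, so [][]q holds vacuously. ✓
w1: no successors, so [][]q holds vacuously. ✓
w2: successors {w0, w2}; []q there: w0:T, w2:F. ✗
Satisfying worlds: {w0, w1}.

2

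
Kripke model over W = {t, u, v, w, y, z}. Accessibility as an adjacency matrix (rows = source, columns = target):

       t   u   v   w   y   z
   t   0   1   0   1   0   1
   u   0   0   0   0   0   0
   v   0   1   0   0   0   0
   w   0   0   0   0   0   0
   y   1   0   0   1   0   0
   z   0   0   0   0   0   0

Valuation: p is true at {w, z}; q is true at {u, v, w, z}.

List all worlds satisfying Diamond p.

{t, y}

t: successors {u, w, z}; p there: u:F, w:T, z:T. ✓
u: no successors, so Diamond p fails. ✗
v: successors {u}; p there: u:F. ✗
w: no successors, so Diamond p fails. ✗
y: successors {t, w}; p there: t:F, w:T. ✓
z: no successors, so Diamond p fails. ✗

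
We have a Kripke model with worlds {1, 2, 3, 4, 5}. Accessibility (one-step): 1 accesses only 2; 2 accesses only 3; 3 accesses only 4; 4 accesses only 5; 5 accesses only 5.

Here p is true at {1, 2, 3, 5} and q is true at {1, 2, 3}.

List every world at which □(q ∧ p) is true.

1: successors {2}; q ∧ p there: 2:T. ✓
2: successors {3}; q ∧ p there: 3:T. ✓
3: successors {4}; q ∧ p there: 4:F. ✗
4: successors {5}; q ∧ p there: 5:F. ✗
5: successors {5}; q ∧ p there: 5:F. ✗

{1, 2}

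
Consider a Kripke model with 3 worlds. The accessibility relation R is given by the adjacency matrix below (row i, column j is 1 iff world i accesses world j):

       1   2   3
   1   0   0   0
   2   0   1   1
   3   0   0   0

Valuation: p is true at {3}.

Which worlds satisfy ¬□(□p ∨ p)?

{2}

1: □(□p ∨ p) is T. ✗
2: □(□p ∨ p) is F. ✓
3: □(□p ∨ p) is T. ✗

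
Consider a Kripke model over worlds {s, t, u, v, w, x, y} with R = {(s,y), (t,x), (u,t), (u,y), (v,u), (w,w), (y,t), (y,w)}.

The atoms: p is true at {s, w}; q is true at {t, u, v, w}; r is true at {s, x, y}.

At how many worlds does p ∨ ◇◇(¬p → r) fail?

2

s: p is T, ◇◇(¬p → r) is T. ✓
t: p is F, ◇◇(¬p → r) is F. ✗
u: p is F, ◇◇(¬p → r) is T. ✓
v: p is F, ◇◇(¬p → r) is T. ✓
w: p is T, ◇◇(¬p → r) is T. ✓
x: p is F, ◇◇(¬p → r) is F. ✗
y: p is F, ◇◇(¬p → r) is T. ✓
Satisfying worlds: {s, u, v, w, y}.
So p ∨ ◇◇(¬p → r) fails at the other 2 worlds.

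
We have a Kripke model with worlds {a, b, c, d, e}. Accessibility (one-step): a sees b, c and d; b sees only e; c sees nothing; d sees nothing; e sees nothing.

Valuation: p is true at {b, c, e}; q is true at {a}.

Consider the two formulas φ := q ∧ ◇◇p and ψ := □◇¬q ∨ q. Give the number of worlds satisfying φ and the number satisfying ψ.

1 and 4

For q ∧ ◇◇p:
a: q is T, ◇◇p is T. ✓
b: q is F, ◇◇p is F. ✗
c: q is F, ◇◇p is F. ✗
d: q is F, ◇◇p is F. ✗
e: q is F, ◇◇p is F. ✗
— 1 world.
For □◇¬q ∨ q:
a: □◇¬q is F, q is T. ✓
b: □◇¬q is F, q is F. ✗
c: □◇¬q is T, q is F. ✓
d: □◇¬q is T, q is F. ✓
e: □◇¬q is T, q is F. ✓
— 4 worlds.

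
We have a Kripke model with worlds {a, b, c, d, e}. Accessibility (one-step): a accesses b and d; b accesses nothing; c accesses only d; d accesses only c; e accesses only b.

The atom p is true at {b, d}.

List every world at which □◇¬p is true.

a: successors {b, d}; ◇¬p there: b:F, d:T. ✗
b: no successors, so □◇¬p holds vacuously. ✓
c: successors {d}; ◇¬p there: d:T. ✓
d: successors {c}; ◇¬p there: c:F. ✗
e: successors {b}; ◇¬p there: b:F. ✗

{b, c}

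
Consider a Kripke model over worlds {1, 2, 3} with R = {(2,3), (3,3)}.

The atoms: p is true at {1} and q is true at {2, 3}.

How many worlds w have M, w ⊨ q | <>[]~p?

2

1: q is F, <>[]~p is F. ✗
2: q is T, <>[]~p is T. ✓
3: q is T, <>[]~p is T. ✓
Satisfying worlds: {2, 3}.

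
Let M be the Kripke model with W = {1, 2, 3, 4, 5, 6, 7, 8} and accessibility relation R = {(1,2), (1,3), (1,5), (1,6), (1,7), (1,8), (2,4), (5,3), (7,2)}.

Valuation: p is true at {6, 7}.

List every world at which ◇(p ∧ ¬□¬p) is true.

∅

1: successors {2, 3, 5, 6, 7, 8}; p ∧ ¬□¬p there: 2:F, 3:F, 5:F, 6:F, 7:F, 8:F. ✗
2: successors {4}; p ∧ ¬□¬p there: 4:F. ✗
3: no successors, so ◇(p ∧ ¬□¬p) fails. ✗
4: no successors, so ◇(p ∧ ¬□¬p) fails. ✗
5: successors {3}; p ∧ ¬□¬p there: 3:F. ✗
6: no successors, so ◇(p ∧ ¬□¬p) fails. ✗
7: successors {2}; p ∧ ¬□¬p there: 2:F. ✗
8: no successors, so ◇(p ∧ ¬□¬p) fails. ✗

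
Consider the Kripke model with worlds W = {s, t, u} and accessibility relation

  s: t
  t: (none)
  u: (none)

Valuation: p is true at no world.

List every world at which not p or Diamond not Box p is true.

{s, t, u}

s: not p is T, Diamond not Box p is F. ✓
t: not p is T, Diamond not Box p is F. ✓
u: not p is T, Diamond not Box p is F. ✓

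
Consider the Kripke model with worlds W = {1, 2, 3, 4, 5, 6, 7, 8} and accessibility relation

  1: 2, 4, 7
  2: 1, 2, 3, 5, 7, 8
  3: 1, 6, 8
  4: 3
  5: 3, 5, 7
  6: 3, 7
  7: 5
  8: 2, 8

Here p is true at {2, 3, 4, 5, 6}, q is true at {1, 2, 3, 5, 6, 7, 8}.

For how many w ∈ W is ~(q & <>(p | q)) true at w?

1: q & <>(p | q) is T. ✗
2: q & <>(p | q) is T. ✗
3: q & <>(p | q) is T. ✗
4: q & <>(p | q) is F. ✓
5: q & <>(p | q) is T. ✗
6: q & <>(p | q) is T. ✗
7: q & <>(p | q) is T. ✗
8: q & <>(p | q) is T. ✗
Satisfying worlds: {4}.

1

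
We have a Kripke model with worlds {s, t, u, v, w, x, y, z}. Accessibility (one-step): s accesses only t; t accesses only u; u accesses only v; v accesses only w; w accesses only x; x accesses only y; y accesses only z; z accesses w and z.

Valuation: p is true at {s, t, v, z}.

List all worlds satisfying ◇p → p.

{s, t, v, w, x, z}

s: ◇p is T, p is T. ✓
t: ◇p is F, p is T. ✓
u: ◇p is T, p is F. ✗
v: ◇p is F, p is T. ✓
w: ◇p is F, p is F. ✓
x: ◇p is F, p is F. ✓
y: ◇p is T, p is F. ✗
z: ◇p is T, p is T. ✓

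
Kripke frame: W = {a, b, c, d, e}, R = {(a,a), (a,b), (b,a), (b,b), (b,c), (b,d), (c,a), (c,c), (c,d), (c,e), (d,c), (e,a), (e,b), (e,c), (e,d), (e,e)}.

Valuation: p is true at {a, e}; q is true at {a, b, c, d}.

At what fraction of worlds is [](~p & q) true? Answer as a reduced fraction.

a: successors {a, b}; ~p & q there: a:F, b:T. ✗
b: successors {a, b, c, d}; ~p & q there: a:F, b:T, c:T, d:T. ✗
c: successors {a, c, d, e}; ~p & q there: a:F, c:T, d:T, e:F. ✗
d: successors {c}; ~p & q there: c:T. ✓
e: successors {a, b, c, d, e}; ~p & q there: a:F, b:T, c:T, d:T, e:F. ✗
That's 1 of 5 worlds, so 1/5.

1/5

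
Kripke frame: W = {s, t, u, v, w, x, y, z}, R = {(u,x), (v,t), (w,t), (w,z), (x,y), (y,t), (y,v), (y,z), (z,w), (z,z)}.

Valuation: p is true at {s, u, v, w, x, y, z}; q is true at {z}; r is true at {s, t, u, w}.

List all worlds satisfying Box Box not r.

{s, t, u, v}

s: no successors, so Box Box not r holds vacuously. ✓
t: no successors, so Box Box not r holds vacuously. ✓
u: successors {x}; Box not r there: x:T. ✓
v: successors {t}; Box not r there: t:T. ✓
w: successors {t, z}; Box not r there: t:T, z:F. ✗
x: successors {y}; Box not r there: y:F. ✗
y: successors {t, v, z}; Box not r there: t:T, v:F, z:F. ✗
z: successors {w, z}; Box not r there: w:F, z:F. ✗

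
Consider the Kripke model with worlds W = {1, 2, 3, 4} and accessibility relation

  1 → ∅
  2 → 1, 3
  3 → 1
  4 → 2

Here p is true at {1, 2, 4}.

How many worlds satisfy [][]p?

1: no successors, so [][]p holds vacuously. ✓
2: successors {1, 3}; []p there: 1:T, 3:T. ✓
3: successors {1}; []p there: 1:T. ✓
4: successors {2}; []p there: 2:F. ✗
Satisfying worlds: {1, 2, 3}.

3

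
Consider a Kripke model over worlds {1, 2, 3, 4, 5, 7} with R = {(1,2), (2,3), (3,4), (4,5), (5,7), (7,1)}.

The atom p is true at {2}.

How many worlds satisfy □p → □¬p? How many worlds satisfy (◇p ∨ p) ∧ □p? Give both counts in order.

5 and 1

For □p → □¬p:
1: □p is T, □¬p is F. ✗
2: □p is F, □¬p is T. ✓
3: □p is F, □¬p is T. ✓
4: □p is F, □¬p is T. ✓
5: □p is F, □¬p is T. ✓
7: □p is F, □¬p is T. ✓
— 5 worlds.
For (◇p ∨ p) ∧ □p:
1: ◇p ∨ p is T, □p is T. ✓
2: ◇p ∨ p is T, □p is F. ✗
3: ◇p ∨ p is F, □p is F. ✗
4: ◇p ∨ p is F, □p is F. ✗
5: ◇p ∨ p is F, □p is F. ✗
7: ◇p ∨ p is F, □p is F. ✗
— 1 world.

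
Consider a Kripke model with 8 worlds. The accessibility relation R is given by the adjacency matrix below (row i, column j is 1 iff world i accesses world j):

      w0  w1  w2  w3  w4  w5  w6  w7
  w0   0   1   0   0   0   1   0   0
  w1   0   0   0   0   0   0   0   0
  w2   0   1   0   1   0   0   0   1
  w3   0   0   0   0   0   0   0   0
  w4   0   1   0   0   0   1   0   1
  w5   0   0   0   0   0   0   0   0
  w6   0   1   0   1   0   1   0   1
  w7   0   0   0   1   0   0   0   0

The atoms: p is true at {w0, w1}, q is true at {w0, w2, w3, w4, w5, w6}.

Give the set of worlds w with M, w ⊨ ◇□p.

{w0, w2, w4, w6, w7}

w0: successors {w1, w5}; □p there: w1:T, w5:T. ✓
w1: no successors, so ◇□p fails. ✗
w2: successors {w1, w3, w7}; □p there: w1:T, w3:T, w7:F. ✓
w3: no successors, so ◇□p fails. ✗
w4: successors {w1, w5, w7}; □p there: w1:T, w5:T, w7:F. ✓
w5: no successors, so ◇□p fails. ✗
w6: successors {w1, w3, w5, w7}; □p there: w1:T, w3:T, w5:T, w7:F. ✓
w7: successors {w3}; □p there: w3:T. ✓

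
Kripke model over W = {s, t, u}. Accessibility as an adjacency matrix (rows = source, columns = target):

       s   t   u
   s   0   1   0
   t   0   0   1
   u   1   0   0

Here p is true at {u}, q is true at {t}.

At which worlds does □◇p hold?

{s}

s: successors {t}; ◇p there: t:T. ✓
t: successors {u}; ◇p there: u:F. ✗
u: successors {s}; ◇p there: s:F. ✗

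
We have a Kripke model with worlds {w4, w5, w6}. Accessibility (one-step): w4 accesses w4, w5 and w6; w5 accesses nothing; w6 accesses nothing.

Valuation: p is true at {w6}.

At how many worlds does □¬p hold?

2

w4: successors {w4, w5, w6}; ¬p there: w4:T, w5:T, w6:F. ✗
w5: no successors, so □¬p holds vacuously. ✓
w6: no successors, so □¬p holds vacuously. ✓
Satisfying worlds: {w5, w6}.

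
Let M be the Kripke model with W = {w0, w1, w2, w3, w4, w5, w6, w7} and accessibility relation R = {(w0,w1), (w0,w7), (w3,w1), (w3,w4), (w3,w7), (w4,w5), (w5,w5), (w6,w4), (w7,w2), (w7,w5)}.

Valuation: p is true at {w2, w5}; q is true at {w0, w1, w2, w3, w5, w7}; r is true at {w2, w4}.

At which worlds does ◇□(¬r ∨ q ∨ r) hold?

w0: successors {w1, w7}; □(¬r ∨ q ∨ r) there: w1:T, w7:T. ✓
w1: no successors, so ◇□(¬r ∨ q ∨ r) fails. ✗
w2: no successors, so ◇□(¬r ∨ q ∨ r) fails. ✗
w3: successors {w1, w4, w7}; □(¬r ∨ q ∨ r) there: w1:T, w4:T, w7:T. ✓
w4: successors {w5}; □(¬r ∨ q ∨ r) there: w5:T. ✓
w5: successors {w5}; □(¬r ∨ q ∨ r) there: w5:T. ✓
w6: successors {w4}; □(¬r ∨ q ∨ r) there: w4:T. ✓
w7: successors {w2, w5}; □(¬r ∨ q ∨ r) there: w2:T, w5:T. ✓

{w0, w3, w4, w5, w6, w7}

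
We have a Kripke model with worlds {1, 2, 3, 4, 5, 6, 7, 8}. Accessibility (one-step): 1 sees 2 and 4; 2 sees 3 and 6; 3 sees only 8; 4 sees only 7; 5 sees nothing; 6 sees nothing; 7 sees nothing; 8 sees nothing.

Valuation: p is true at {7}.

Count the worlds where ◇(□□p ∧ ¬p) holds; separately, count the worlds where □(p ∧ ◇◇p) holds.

For ◇(□□p ∧ ¬p):
1: successors {2, 4}; □□p ∧ ¬p there: 2:F, 4:T. ✓
2: successors {3, 6}; □□p ∧ ¬p there: 3:T, 6:T. ✓
3: successors {8}; □□p ∧ ¬p there: 8:T. ✓
4: successors {7}; □□p ∧ ¬p there: 7:F. ✗
5: no successors, so ◇(□□p ∧ ¬p) fails. ✗
6: no successors, so ◇(□□p ∧ ¬p) fails. ✗
7: no successors, so ◇(□□p ∧ ¬p) fails. ✗
8: no successors, so ◇(□□p ∧ ¬p) fails. ✗
— 3 worlds.
For □(p ∧ ◇◇p):
1: successors {2, 4}; p ∧ ◇◇p there: 2:F, 4:F. ✗
2: successors {3, 6}; p ∧ ◇◇p there: 3:F, 6:F. ✗
3: successors {8}; p ∧ ◇◇p there: 8:F. ✗
4: successors {7}; p ∧ ◇◇p there: 7:F. ✗
5: no successors, so □(p ∧ ◇◇p) holds vacuously. ✓
6: no successors, so □(p ∧ ◇◇p) holds vacuously. ✓
7: no successors, so □(p ∧ ◇◇p) holds vacuously. ✓
8: no successors, so □(p ∧ ◇◇p) holds vacuously. ✓
— 4 worlds.

3 and 4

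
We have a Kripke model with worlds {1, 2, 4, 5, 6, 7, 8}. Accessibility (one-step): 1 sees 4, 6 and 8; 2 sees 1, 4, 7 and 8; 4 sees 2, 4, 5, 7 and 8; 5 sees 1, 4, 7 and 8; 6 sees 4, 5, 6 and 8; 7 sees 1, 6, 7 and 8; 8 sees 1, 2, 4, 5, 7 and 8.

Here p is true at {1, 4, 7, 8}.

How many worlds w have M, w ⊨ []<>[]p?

1: successors {4, 6, 8}; <>[]p there: 4:T, 6:T, 8:T. ✓
2: successors {1, 4, 7, 8}; <>[]p there: 1:F, 4:T, 7:F, 8:T. ✗
4: successors {2, 4, 5, 7, 8}; <>[]p there: 2:F, 4:T, 5:F, 7:F, 8:T. ✗
5: successors {1, 4, 7, 8}; <>[]p there: 1:F, 4:T, 7:F, 8:T. ✗
6: successors {4, 5, 6, 8}; <>[]p there: 4:T, 5:F, 6:T, 8:T. ✗
7: successors {1, 6, 7, 8}; <>[]p there: 1:F, 6:T, 7:F, 8:T. ✗
8: successors {1, 2, 4, 5, 7, 8}; <>[]p there: 1:F, 2:F, 4:T, 5:F, 7:F, 8:T. ✗
Satisfying worlds: {1}.

1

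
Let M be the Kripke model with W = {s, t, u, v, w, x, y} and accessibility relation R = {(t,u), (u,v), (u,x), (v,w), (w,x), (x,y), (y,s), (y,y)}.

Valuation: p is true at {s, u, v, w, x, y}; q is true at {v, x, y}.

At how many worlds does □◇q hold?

5

s: no successors, so □◇q holds vacuously. ✓
t: successors {u}; ◇q there: u:T. ✓
u: successors {v, x}; ◇q there: v:F, x:T. ✗
v: successors {w}; ◇q there: w:T. ✓
w: successors {x}; ◇q there: x:T. ✓
x: successors {y}; ◇q there: y:T. ✓
y: successors {s, y}; ◇q there: s:F, y:T. ✗
Satisfying worlds: {s, t, v, w, x}.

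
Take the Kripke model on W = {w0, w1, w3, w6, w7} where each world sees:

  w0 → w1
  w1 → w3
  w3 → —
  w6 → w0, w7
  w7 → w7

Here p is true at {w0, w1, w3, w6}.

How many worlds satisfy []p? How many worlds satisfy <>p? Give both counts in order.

For []p:
w0: successors {w1}; p there: w1:T. ✓
w1: successors {w3}; p there: w3:T. ✓
w3: no successors, so []p holds vacuously. ✓
w6: successors {w0, w7}; p there: w0:T, w7:F. ✗
w7: successors {w7}; p there: w7:F. ✗
— 3 worlds.
For <>p:
w0: successors {w1}; p there: w1:T. ✓
w1: successors {w3}; p there: w3:T. ✓
w3: no successors, so <>p fails. ✗
w6: successors {w0, w7}; p there: w0:T, w7:F. ✓
w7: successors {w7}; p there: w7:F. ✗
— 3 worlds.

3 and 3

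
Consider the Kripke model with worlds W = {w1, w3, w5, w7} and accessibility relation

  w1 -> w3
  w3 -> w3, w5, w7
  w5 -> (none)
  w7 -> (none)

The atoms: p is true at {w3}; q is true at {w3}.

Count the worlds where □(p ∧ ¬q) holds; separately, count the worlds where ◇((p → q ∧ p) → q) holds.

2 and 2

For □(p ∧ ¬q):
w1: successors {w3}; p ∧ ¬q there: w3:F. ✗
w3: successors {w3, w5, w7}; p ∧ ¬q there: w3:F, w5:F, w7:F. ✗
w5: no successors, so □(p ∧ ¬q) holds vacuously. ✓
w7: no successors, so □(p ∧ ¬q) holds vacuously. ✓
— 2 worlds.
For ◇((p → q ∧ p) → q):
w1: successors {w3}; (p → q ∧ p) → q there: w3:T. ✓
w3: successors {w3, w5, w7}; (p → q ∧ p) → q there: w3:T, w5:F, w7:F. ✓
w5: no successors, so ◇((p → q ∧ p) → q) fails. ✗
w7: no successors, so ◇((p → q ∧ p) → q) fails. ✗
— 2 worlds.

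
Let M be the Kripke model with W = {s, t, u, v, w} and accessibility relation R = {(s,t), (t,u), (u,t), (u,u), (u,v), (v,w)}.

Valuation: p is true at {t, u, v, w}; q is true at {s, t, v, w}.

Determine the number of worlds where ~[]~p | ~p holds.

4

s: ~[]~p is T, ~p is T. ✓
t: ~[]~p is T, ~p is F. ✓
u: ~[]~p is T, ~p is F. ✓
v: ~[]~p is T, ~p is F. ✓
w: ~[]~p is F, ~p is F. ✗
Satisfying worlds: {s, t, u, v}.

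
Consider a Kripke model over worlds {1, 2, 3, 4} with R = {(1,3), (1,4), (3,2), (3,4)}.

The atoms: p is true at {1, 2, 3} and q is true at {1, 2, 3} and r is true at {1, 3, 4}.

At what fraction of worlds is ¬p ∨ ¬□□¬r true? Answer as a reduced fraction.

1/2

1: ¬p is F, ¬□□¬r is T. ✓
2: ¬p is F, ¬□□¬r is F. ✗
3: ¬p is F, ¬□□¬r is F. ✗
4: ¬p is T, ¬□□¬r is F. ✓
That's 2 of 4 worlds, so 2/4 = 1/2.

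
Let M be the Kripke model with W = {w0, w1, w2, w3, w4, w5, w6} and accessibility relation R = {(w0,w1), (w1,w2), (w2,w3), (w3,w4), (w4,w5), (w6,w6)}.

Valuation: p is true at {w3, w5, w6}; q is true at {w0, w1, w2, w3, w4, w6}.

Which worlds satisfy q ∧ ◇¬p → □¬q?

{w2, w4, w5, w6}

w0: q ∧ ◇¬p is T, □¬q is F. ✗
w1: q ∧ ◇¬p is T, □¬q is F. ✗
w2: q ∧ ◇¬p is F, □¬q is F. ✓
w3: q ∧ ◇¬p is T, □¬q is F. ✗
w4: q ∧ ◇¬p is F, □¬q is T. ✓
w5: q ∧ ◇¬p is F, □¬q is T. ✓
w6: q ∧ ◇¬p is F, □¬q is F. ✓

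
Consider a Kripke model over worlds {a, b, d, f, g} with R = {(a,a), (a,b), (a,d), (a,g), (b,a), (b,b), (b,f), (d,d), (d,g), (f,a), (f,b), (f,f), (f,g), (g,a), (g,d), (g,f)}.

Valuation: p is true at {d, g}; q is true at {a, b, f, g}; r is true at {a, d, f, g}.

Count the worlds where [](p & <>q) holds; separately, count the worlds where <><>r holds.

1 and 5

For [](p & <>q):
a: successors {a, b, d, g}; p & <>q there: a:F, b:F, d:T, g:T. ✗
b: successors {a, b, f}; p & <>q there: a:F, b:F, f:F. ✗
d: successors {d, g}; p & <>q there: d:T, g:T. ✓
f: successors {a, b, f, g}; p & <>q there: a:F, b:F, f:F, g:T. ✗
g: successors {a, d, f}; p & <>q there: a:F, d:T, f:F. ✗
— 1 world.
For <><>r:
a: successors {a, b, d, g}; <>r there: a:T, b:T, d:T, g:T. ✓
b: successors {a, b, f}; <>r there: a:T, b:T, f:T. ✓
d: successors {d, g}; <>r there: d:T, g:T. ✓
f: successors {a, b, f, g}; <>r there: a:T, b:T, f:T, g:T. ✓
g: successors {a, d, f}; <>r there: a:T, d:T, f:T. ✓
— 5 worlds.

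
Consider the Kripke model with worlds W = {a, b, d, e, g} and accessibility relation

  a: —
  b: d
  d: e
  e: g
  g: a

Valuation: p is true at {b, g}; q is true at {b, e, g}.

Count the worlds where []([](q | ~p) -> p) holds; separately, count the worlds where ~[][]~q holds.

2 and 2

For []([](q | ~p) -> p):
a: no successors, so []([](q | ~p) -> p) holds vacuously. ✓
b: successors {d}; [](q | ~p) -> p there: d:F. ✗
d: successors {e}; [](q | ~p) -> p there: e:F. ✗
e: successors {g}; [](q | ~p) -> p there: g:T. ✓
g: successors {a}; [](q | ~p) -> p there: a:F. ✗
— 2 worlds.
For ~[][]~q:
a: [][]~q is T. ✗
b: [][]~q is F. ✓
d: [][]~q is F. ✓
e: [][]~q is T. ✗
g: [][]~q is T. ✗
— 2 worlds.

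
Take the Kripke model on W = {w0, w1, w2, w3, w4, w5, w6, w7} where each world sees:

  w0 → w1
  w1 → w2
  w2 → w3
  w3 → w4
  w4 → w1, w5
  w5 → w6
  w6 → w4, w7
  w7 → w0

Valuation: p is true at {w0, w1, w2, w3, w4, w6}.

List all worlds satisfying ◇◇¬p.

w0: successors {w1}; ◇¬p there: w1:F. ✗
w1: successors {w2}; ◇¬p there: w2:F. ✗
w2: successors {w3}; ◇¬p there: w3:F. ✗
w3: successors {w4}; ◇¬p there: w4:T. ✓
w4: successors {w1, w5}; ◇¬p there: w1:F, w5:F. ✗
w5: successors {w6}; ◇¬p there: w6:T. ✓
w6: successors {w4, w7}; ◇¬p there: w4:T, w7:F. ✓
w7: successors {w0}; ◇¬p there: w0:F. ✗

{w3, w5, w6}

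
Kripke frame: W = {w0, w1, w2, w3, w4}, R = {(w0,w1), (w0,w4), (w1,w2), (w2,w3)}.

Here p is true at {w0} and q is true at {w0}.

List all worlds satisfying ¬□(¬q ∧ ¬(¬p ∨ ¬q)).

{w0, w1, w2}

w0: □(¬q ∧ ¬(¬p ∨ ¬q)) is F. ✓
w1: □(¬q ∧ ¬(¬p ∨ ¬q)) is F. ✓
w2: □(¬q ∧ ¬(¬p ∨ ¬q)) is F. ✓
w3: □(¬q ∧ ¬(¬p ∨ ¬q)) is T. ✗
w4: □(¬q ∧ ¬(¬p ∨ ¬q)) is T. ✗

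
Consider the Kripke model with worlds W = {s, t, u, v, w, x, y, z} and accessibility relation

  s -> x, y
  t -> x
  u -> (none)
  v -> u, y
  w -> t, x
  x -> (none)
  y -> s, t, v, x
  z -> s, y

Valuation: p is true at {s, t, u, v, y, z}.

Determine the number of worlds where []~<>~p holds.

s: successors {x, y}; ~<>~p there: x:T, y:F. ✗
t: successors {x}; ~<>~p there: x:T. ✓
u: no successors, so []~<>~p holds vacuously. ✓
v: successors {u, y}; ~<>~p there: u:T, y:F. ✗
w: successors {t, x}; ~<>~p there: t:F, x:T. ✗
x: no successors, so []~<>~p holds vacuously. ✓
y: successors {s, t, v, x}; ~<>~p there: s:F, t:F, v:T, x:T. ✗
z: successors {s, y}; ~<>~p there: s:F, y:F. ✗
Satisfying worlds: {t, u, x}.

3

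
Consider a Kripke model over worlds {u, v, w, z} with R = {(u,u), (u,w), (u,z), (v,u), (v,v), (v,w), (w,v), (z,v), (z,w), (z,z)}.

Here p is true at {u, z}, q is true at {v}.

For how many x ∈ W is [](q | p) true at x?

1

u: successors {u, w, z}; q | p there: u:T, w:F, z:T. ✗
v: successors {u, v, w}; q | p there: u:T, v:T, w:F. ✗
w: successors {v}; q | p there: v:T. ✓
z: successors {v, w, z}; q | p there: v:T, w:F, z:T. ✗
Satisfying worlds: {w}.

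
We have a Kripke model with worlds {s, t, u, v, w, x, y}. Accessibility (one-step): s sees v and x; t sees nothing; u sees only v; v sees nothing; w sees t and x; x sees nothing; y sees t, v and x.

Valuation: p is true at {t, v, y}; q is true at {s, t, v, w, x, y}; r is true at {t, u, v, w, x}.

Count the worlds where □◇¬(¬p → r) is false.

4

s: successors {v, x}; ◇¬(¬p → r) there: v:F, x:F. ✗
t: no successors, so □◇¬(¬p → r) holds vacuously. ✓
u: successors {v}; ◇¬(¬p → r) there: v:F. ✗
v: no successors, so □◇¬(¬p → r) holds vacuously. ✓
w: successors {t, x}; ◇¬(¬p → r) there: t:F, x:F. ✗
x: no successors, so □◇¬(¬p → r) holds vacuously. ✓
y: successors {t, v, x}; ◇¬(¬p → r) there: t:F, v:F, x:F. ✗
Satisfying worlds: {t, v, x}.
So □◇¬(¬p → r) fails at the other 4 worlds.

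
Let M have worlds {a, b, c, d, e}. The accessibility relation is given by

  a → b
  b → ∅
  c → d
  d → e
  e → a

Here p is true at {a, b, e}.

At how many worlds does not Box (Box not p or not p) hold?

2

a: Box (Box not p or not p) is T. ✗
b: Box (Box not p or not p) is T. ✗
c: Box (Box not p or not p) is T. ✗
d: Box (Box not p or not p) is F. ✓
e: Box (Box not p or not p) is F. ✓
Satisfying worlds: {d, e}.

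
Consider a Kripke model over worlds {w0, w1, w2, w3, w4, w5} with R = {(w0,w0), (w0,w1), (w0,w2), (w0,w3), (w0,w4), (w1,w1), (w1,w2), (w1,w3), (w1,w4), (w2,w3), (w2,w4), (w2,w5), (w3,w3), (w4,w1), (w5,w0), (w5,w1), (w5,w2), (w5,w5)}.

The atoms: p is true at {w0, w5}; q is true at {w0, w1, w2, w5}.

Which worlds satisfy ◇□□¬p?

w0: successors {w0, w1, w2, w3, w4}; □□¬p there: w0:F, w1:F, w2:F, w3:T, w4:T. ✓
w1: successors {w1, w2, w3, w4}; □□¬p there: w1:F, w2:F, w3:T, w4:T. ✓
w2: successors {w3, w4, w5}; □□¬p there: w3:T, w4:T, w5:F. ✓
w3: successors {w3}; □□¬p there: w3:T. ✓
w4: successors {w1}; □□¬p there: w1:F. ✗
w5: successors {w0, w1, w2, w5}; □□¬p there: w0:F, w1:F, w2:F, w5:F. ✗

{w0, w1, w2, w3}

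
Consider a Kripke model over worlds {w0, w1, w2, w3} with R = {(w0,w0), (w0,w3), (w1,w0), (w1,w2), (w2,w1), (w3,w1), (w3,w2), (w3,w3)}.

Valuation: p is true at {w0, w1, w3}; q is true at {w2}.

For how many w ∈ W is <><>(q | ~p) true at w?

3

w0: successors {w0, w3}; <>(q | ~p) there: w0:F, w3:T. ✓
w1: successors {w0, w2}; <>(q | ~p) there: w0:F, w2:F. ✗
w2: successors {w1}; <>(q | ~p) there: w1:T. ✓
w3: successors {w1, w2, w3}; <>(q | ~p) there: w1:T, w2:F, w3:T. ✓
Satisfying worlds: {w0, w2, w3}.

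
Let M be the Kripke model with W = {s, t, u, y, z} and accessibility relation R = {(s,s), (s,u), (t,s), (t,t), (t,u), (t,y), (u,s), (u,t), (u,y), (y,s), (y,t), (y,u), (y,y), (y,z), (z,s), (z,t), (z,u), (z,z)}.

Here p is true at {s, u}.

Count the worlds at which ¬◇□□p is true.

5

s: ◇□□p is F. ✓
t: ◇□□p is F. ✓
u: ◇□□p is F. ✓
y: ◇□□p is F. ✓
z: ◇□□p is F. ✓
Satisfying worlds: {s, t, u, y, z}.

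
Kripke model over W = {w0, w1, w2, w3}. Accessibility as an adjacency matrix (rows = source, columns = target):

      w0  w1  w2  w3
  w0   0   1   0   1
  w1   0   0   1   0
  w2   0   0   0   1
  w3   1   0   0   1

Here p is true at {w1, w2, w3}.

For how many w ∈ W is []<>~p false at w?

w0: successors {w1, w3}; <>~p there: w1:F, w3:T. ✗
w1: successors {w2}; <>~p there: w2:F. ✗
w2: successors {w3}; <>~p there: w3:T. ✓
w3: successors {w0, w3}; <>~p there: w0:F, w3:T. ✗
Satisfying worlds: {w2}.
So []<>~p fails at the other 3 worlds.

3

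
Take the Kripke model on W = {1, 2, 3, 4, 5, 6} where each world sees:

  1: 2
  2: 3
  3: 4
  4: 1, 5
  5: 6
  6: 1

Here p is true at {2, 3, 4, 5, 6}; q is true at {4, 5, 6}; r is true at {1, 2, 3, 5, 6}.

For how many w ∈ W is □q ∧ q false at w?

1: □q is F, q is F. ✗
2: □q is F, q is F. ✗
3: □q is T, q is F. ✗
4: □q is F, q is T. ✗
5: □q is T, q is T. ✓
6: □q is F, q is T. ✗
Satisfying worlds: {5}.
So □q ∧ q fails at the other 5 worlds.

5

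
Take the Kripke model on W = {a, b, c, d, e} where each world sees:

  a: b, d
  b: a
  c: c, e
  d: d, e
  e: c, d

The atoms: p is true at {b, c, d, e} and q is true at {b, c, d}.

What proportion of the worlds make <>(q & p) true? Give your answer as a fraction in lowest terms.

4/5

a: successors {b, d}; q & p there: b:T, d:T. ✓
b: successors {a}; q & p there: a:F. ✗
c: successors {c, e}; q & p there: c:T, e:F. ✓
d: successors {d, e}; q & p there: d:T, e:F. ✓
e: successors {c, d}; q & p there: c:T, d:T. ✓
That's 4 of 5 worlds, so 4/5.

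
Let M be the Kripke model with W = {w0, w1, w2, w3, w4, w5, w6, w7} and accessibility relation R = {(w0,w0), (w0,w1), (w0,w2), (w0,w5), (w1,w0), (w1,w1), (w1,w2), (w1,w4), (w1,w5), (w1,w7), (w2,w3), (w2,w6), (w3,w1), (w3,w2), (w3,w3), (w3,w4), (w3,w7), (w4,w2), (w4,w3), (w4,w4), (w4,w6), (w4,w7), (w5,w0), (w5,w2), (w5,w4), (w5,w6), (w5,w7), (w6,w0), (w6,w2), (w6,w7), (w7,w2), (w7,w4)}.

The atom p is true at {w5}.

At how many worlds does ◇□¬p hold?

8

w0: successors {w0, w1, w2, w5}; □¬p there: w0:F, w1:F, w2:T, w5:T. ✓
w1: successors {w0, w1, w2, w4, w5, w7}; □¬p there: w0:F, w1:F, w2:T, w4:T, w5:T, w7:T. ✓
w2: successors {w3, w6}; □¬p there: w3:T, w6:T. ✓
w3: successors {w1, w2, w3, w4, w7}; □¬p there: w1:F, w2:T, w3:T, w4:T, w7:T. ✓
w4: successors {w2, w3, w4, w6, w7}; □¬p there: w2:T, w3:T, w4:T, w6:T, w7:T. ✓
w5: successors {w0, w2, w4, w6, w7}; □¬p there: w0:F, w2:T, w4:T, w6:T, w7:T. ✓
w6: successors {w0, w2, w7}; □¬p there: w0:F, w2:T, w7:T. ✓
w7: successors {w2, w4}; □¬p there: w2:T, w4:T. ✓
Satisfying worlds: {w0, w1, w2, w3, w4, w5, w6, w7}.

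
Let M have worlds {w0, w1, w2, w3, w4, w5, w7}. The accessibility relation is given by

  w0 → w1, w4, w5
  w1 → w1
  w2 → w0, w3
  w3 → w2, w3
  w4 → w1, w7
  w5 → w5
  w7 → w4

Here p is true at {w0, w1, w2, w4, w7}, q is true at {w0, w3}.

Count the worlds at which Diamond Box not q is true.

6

w0: successors {w1, w4, w5}; Box not q there: w1:T, w4:T, w5:T. ✓
w1: successors {w1}; Box not q there: w1:T. ✓
w2: successors {w0, w3}; Box not q there: w0:T, w3:F. ✓
w3: successors {w2, w3}; Box not q there: w2:F, w3:F. ✗
w4: successors {w1, w7}; Box not q there: w1:T, w7:T. ✓
w5: successors {w5}; Box not q there: w5:T. ✓
w7: successors {w4}; Box not q there: w4:T. ✓
Satisfying worlds: {w0, w1, w2, w4, w5, w7}.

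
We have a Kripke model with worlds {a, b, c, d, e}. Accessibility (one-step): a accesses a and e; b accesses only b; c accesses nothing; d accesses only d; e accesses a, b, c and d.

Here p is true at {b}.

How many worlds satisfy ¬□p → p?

2

a: ¬□p is T, p is F. ✗
b: ¬□p is F, p is T. ✓
c: ¬□p is F, p is F. ✓
d: ¬□p is T, p is F. ✗
e: ¬□p is T, p is F. ✗
Satisfying worlds: {b, c}.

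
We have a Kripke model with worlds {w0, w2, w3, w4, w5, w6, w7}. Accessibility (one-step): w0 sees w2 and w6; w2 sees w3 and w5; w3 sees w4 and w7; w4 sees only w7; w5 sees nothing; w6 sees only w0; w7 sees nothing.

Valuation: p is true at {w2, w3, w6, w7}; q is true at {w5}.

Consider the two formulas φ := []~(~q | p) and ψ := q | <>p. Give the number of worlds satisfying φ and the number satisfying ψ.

2 and 5

For []~(~q | p):
w0: successors {w2, w6}; ~(~q | p) there: w2:F, w6:F. ✗
w2: successors {w3, w5}; ~(~q | p) there: w3:F, w5:T. ✗
w3: successors {w4, w7}; ~(~q | p) there: w4:F, w7:F. ✗
w4: successors {w7}; ~(~q | p) there: w7:F. ✗
w5: no successors, so []~(~q | p) holds vacuously. ✓
w6: successors {w0}; ~(~q | p) there: w0:F. ✗
w7: no successors, so []~(~q | p) holds vacuously. ✓
— 2 worlds.
For q | <>p:
w0: q is F, <>p is T. ✓
w2: q is F, <>p is T. ✓
w3: q is F, <>p is T. ✓
w4: q is F, <>p is T. ✓
w5: q is T, <>p is F. ✓
w6: q is F, <>p is F. ✗
w7: q is F, <>p is F. ✗
— 5 worlds.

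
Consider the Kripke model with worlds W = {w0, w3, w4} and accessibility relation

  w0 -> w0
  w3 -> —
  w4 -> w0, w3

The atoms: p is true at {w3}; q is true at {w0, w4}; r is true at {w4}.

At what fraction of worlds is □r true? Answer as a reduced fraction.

w0: successors {w0}; r there: w0:F. ✗
w3: no successors, so □r holds vacuously. ✓
w4: successors {w0, w3}; r there: w0:F, w3:F. ✗
That's 1 of 3 worlds, so 1/3.

1/3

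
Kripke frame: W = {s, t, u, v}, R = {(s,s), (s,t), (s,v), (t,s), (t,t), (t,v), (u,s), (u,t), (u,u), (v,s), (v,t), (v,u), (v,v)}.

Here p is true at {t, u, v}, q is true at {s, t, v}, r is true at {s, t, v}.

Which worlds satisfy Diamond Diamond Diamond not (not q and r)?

{s, t, u, v}

s: successors {s, t, v}; Diamond Diamond not (not q and r) there: s:T, t:T, v:T. ✓
t: successors {s, t, v}; Diamond Diamond not (not q and r) there: s:T, t:T, v:T. ✓
u: successors {s, t, u}; Diamond Diamond not (not q and r) there: s:T, t:T, u:T. ✓
v: successors {s, t, u, v}; Diamond Diamond not (not q and r) there: s:T, t:T, u:T, v:T. ✓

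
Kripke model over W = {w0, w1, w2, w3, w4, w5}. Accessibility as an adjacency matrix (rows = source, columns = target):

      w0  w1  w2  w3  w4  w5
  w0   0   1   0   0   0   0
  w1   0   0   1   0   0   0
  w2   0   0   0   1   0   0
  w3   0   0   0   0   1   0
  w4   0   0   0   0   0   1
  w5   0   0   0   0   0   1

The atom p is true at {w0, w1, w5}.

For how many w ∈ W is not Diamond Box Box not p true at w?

4

w0: Diamond Box Box not p is T. ✗
w1: Diamond Box Box not p is T. ✗
w2: Diamond Box Box not p is F. ✓
w3: Diamond Box Box not p is F. ✓
w4: Diamond Box Box not p is F. ✓
w5: Diamond Box Box not p is F. ✓
Satisfying worlds: {w2, w3, w4, w5}.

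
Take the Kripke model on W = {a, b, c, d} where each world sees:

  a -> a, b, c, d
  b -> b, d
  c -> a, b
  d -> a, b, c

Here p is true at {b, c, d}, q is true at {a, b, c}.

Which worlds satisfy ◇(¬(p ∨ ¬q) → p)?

a: successors {a, b, c, d}; ¬(p ∨ ¬q) → p there: a:F, b:T, c:T, d:T. ✓
b: successors {b, d}; ¬(p ∨ ¬q) → p there: b:T, d:T. ✓
c: successors {a, b}; ¬(p ∨ ¬q) → p there: a:F, b:T. ✓
d: successors {a, b, c}; ¬(p ∨ ¬q) → p there: a:F, b:T, c:T. ✓

{a, b, c, d}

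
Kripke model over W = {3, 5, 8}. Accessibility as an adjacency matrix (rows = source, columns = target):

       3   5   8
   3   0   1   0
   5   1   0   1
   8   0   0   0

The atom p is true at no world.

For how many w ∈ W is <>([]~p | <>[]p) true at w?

2

3: successors {5}; []~p | <>[]p there: 5:T. ✓
5: successors {3, 8}; []~p | <>[]p there: 3:T, 8:T. ✓
8: no successors, so <>([]~p | <>[]p) fails. ✗
Satisfying worlds: {3, 5}.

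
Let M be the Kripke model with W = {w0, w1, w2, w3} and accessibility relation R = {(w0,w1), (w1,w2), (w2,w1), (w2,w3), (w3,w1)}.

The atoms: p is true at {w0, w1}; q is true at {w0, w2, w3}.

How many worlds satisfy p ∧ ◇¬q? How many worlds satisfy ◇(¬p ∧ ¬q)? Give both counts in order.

1 and 0

For p ∧ ◇¬q:
w0: p is T, ◇¬q is T. ✓
w1: p is T, ◇¬q is F. ✗
w2: p is F, ◇¬q is T. ✗
w3: p is F, ◇¬q is T. ✗
— 1 world.
For ◇(¬p ∧ ¬q):
w0: successors {w1}; ¬p ∧ ¬q there: w1:F. ✗
w1: successors {w2}; ¬p ∧ ¬q there: w2:F. ✗
w2: successors {w1, w3}; ¬p ∧ ¬q there: w1:F, w3:F. ✗
w3: successors {w1}; ¬p ∧ ¬q there: w1:F. ✗
— 0 worlds.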